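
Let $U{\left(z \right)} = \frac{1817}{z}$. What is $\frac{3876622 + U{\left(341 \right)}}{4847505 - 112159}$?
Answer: $\frac{1321929919}{1614752986} \approx 0.81866$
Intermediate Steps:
$\frac{3876622 + U{\left(341 \right)}}{4847505 - 112159} = \frac{3876622 + \frac{1817}{341}}{4847505 - 112159} = \frac{3876622 + 1817 \cdot \frac{1}{341}}{4735346} = \left(3876622 + \frac{1817}{341}\right) \frac{1}{4735346} = \frac{1321929919}{341} \cdot \frac{1}{4735346} = \frac{1321929919}{1614752986}$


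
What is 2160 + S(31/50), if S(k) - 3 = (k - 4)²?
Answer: 5436061/2500 ≈ 2174.4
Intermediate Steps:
S(k) = 3 + (-4 + k)² (S(k) = 3 + (k - 4)² = 3 + (-4 + k)²)
2160 + S(31/50) = 2160 + (3 + (-4 + 31/50)²) = 2160 + (3 + (-169/50)²) = 2160 + (3 + 28561/2500) = 2160 + 36061/2500 = 5436061/2500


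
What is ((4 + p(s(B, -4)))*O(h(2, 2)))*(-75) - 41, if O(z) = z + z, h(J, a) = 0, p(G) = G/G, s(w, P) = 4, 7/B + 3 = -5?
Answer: -41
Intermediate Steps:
B = -7/8 (B = 7/(-3 - 5) = 7/(-8) = 7*(-⅛) = -7/8 ≈ -0.87500)
p(G) = 1
O(z) = 2*z
((4 + p(s(B, -4)))*O(h(2, 2)))*(-75) - 41 = ((4 + 1)*(2*0))*(-75) - 41 = (5*0)*(-75) - 41 = 0*(-75) - 41 = 0 - 41 = -41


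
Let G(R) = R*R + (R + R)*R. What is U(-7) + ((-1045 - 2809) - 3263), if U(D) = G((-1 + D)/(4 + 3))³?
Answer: -830230045/117649 ≈ -7056.8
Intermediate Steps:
G(R) = 3*R² (G(R) = R² + (2*R)*R = R² + 2*R² = 3*R²)
U(D) = 27*(-⅐ + D/7)⁶ (U(D) = (3*((-1 + D)/(4 + 3))²)³ = (3*((-1 + D)/7)²)³ = (3*((-1 + D)*(⅐))²)³ = (3*(-⅐ + D/7)²)³ = 27*(-⅐ + D/7)⁶)
U(-7) + ((-1045 - 2809) - 3263) = 27*(-1 - 7)⁶/117649 + ((-1045 - 2809) - 3263) = (27/117649)*(-8)⁶ + (-3854 - 3263) = (27/117649)*262144 - 7117 = 7077888/117649 - 7117 = -830230045/117649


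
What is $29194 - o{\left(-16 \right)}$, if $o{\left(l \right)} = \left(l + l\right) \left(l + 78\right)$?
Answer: $31178$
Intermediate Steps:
$o{\left(l \right)} = 2 l \left(78 + l\right)$
$29194 - o{\left(-16 \right)} = 29194 - 2 \left(-16\right) \left(78 - 16\right) = 29194 - 2 \left(-16\right) 62 = 29194 - -1984 = 29194 + 1984 = 31178$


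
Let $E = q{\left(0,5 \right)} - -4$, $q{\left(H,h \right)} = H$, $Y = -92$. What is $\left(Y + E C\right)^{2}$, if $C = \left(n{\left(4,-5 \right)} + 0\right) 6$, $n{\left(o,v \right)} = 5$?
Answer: $784$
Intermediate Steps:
$E = 4$ ($E = 0 - -4 = 0 + 4 = 4$)
$C = 30$ ($C = \left(5 + 0\right) 6 = 5 \cdot 6 = 30$)
$\left(Y + E C\right)^{2} = \left(-92 + 4 \cdot 30\right)^{2} = \left(-92 + 120\right)^{2} = 28^{2} = 784$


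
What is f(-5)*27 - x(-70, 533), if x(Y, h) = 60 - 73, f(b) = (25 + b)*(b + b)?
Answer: -5387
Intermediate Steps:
f(b) = 2*b*(25 + b) (f(b) = (25 + b)*(2*b) = 2*b*(25 + b))
x(Y, h) = -13
f(-5)*27 - x(-70, 533) = (2*(-5)*(25 - 5))*27 - 1*(-13) = (2*(-5)*20)*27 + 13 = -200*27 + 13 = -5400 + 13 = -5387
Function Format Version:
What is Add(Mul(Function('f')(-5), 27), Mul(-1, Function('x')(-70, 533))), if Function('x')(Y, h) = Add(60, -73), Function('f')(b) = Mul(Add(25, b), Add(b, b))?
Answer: -5387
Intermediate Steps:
Function('f')(b) = Mul(2, b, Add(25, b)) (Function('f')(b) = Mul(Add(25, b), Mul(2, b)) = Mul(2, b, Add(25, b)))
Function('x')(Y, h) = -13
Add(Mul(Function('f')(-5), 27), Mul(-1, Function('x')(-70, 533))) = Add(Mul(Mul(2, -5, Add(25, -5)), 27), Mul(-1, -13)) = Add(Mul(Mul(2, -5, 20), 27), 13) = Add(Mul(-200, 27), 13) = Add(-5400, 13) = -5387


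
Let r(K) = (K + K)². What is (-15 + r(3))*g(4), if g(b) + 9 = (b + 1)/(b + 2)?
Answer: -343/2 ≈ -171.50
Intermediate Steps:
r(K) = 4*K² (r(K) = (2*K)² = 4*K²)
g(b) = -9 + (1 + b)/(2 + b) (g(b) = -9 + (b + 1)/(b + 2) = -9 + (1 + b)/(2 + b))
(-15 + r(3))*g(4) = (-15 + 4*3²)*((-17 - 8*4)/(2 + 4)) = (-15 + 4*9)*((-17 - 32)/6) = (-15 + 36)*((⅙)*(-49)) = 21*(-49/6) = -343/2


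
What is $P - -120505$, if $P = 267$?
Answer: $120772$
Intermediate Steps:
$P - -120505 = 267 - -120505 = 267 + 120505 = 120772$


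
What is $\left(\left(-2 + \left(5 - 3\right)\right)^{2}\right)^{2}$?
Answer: $0$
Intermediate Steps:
$\left(\left(-2 + \left(5 - 3\right)\right)^{2}\right)^{2} = \left(\left(-2 + 2\right)^{2}\right)^{2} = \left(0^{2}\right)^{2} = 0^{2} = 0$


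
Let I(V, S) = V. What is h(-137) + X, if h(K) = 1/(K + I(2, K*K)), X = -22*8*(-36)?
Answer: 855359/135 ≈ 6336.0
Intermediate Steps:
X = 6336 (X = -176*(-36) = 6336)
h(K) = 1/(2 + K) (h(K) = 1/(K + 2) = 1/(2 + K))
h(-137) + X = 1/(2 - 137) + 6336 = 1/(-135) + 6336 = -1/135 + 6336 = 855359/135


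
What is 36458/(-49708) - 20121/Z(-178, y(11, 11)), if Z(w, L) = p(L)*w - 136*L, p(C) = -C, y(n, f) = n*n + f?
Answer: -100191485/22965096 ≈ -4.3628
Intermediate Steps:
y(n, f) = f + n² (y(n, f) = n² + f = f + n²)
Z(w, L) = -136*L - L*w (Z(w, L) = (-L)*w - 136*L = -L*w - 136*L = -136*L - L*w)
36458/(-49708) - 20121/Z(-178, y(11, 11)) = 36458/(-49708) - 20121*1/((-136 - 1*(-178))*(11 + 11²)) = 36458*(-1/49708) - 20121*1/((-136 + 178)*(11 + 121)) = -18229/24854 - 20121/(132*42) = -18229/24854 - 20121/5544 = -18229/24854 - 20121*1/5544 = -18229/24854 - 6707/1848 = -100191485/22965096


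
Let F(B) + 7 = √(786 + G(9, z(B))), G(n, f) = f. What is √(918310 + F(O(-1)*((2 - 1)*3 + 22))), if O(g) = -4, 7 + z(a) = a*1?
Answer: √(918303 + √679) ≈ 958.29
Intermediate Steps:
z(a) = -7 + a (z(a) = -7 + a*1 = -7 + a)
F(B) = -7 + √(779 + B) (F(B) = -7 + √(786 + (-7 + B)) = -7 + √(779 + B))
√(918310 + F(O(-1)*((2 - 1)*3 + 22))) = √(918310 + (-7 + √(779 - 4*((2 - 1)*3 + 22)))) = √(918310 + (-7 + √(779 - 4*(1*3 + 22)))) = √(918310 + (-7 + √(779 - 4*(3 + 22)))) = √(918310 + (-7 + √(779 - 4*25))) = √(918310 + (-7 + √(779 - 100))) = √(918310 + (-7 + √679)) = √(918303 + √679)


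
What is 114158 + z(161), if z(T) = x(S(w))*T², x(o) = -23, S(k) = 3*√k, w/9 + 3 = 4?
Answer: -482025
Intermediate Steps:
w = 9 (w = -27 + 9*4 = -27 + 36 = 9)
z(T) = -23*T²
114158 + z(161) = 114158 - 23*161² = 114158 - 23*25921 = 114158 - 596183 = -482025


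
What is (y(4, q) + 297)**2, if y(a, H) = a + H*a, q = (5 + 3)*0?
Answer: 90601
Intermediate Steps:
q = 0 (q = 8*0 = 0)
(y(4, q) + 297)**2 = (4*(1 + 0) + 297)**2 = (4*1 + 297)**2 = (4 + 297)**2 = 301**2 = 90601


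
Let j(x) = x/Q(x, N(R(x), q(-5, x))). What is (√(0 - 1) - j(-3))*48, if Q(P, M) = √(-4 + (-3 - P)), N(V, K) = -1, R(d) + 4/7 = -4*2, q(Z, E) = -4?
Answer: -24*I ≈ -24.0*I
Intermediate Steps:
R(d) = -60/7 (R(d) = -4/7 - 4*2 = -4/7 - 8 = -60/7)
Q(P, M) = √(-7 - P)
j(x) = x/√(-7 - x) (j(x) = x/(√(-7 - x)) = x/√(-7 - x))
(√(0 - 1) - j(-3))*48 = (√(0 - 1) - (-3)/√(-7 - 1*(-3)))*48 = (√(-1) - (-3)/√(-7 + 3))*48 = (I - (-3)/√(-4))*48 = (I - (-3)*(-I/2))*48 = (I - 3*I/2)*48 = -I/2*48 = -24*I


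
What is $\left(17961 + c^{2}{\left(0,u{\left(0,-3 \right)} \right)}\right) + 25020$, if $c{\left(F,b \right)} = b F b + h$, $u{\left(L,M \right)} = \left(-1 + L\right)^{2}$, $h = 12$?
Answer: $43125$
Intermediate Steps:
$c{\left(F,b \right)} = 12 + F b^{2}$ ($c{\left(F,b \right)} = b F b + 12 = F b b + 12 = F b^{2} + 12 = 12 + F b^{2}$)
$\left(17961 + c^{2}{\left(0,u{\left(0,-3 \right)} \right)}\right) + 25020 = \left(17961 + \left(12 + 0 \left(\left(-1 + 0\right)^{2}\right)^{2}\right)^{2}\right) + 25020 = \left(17961 + \left(12 + 0 \left(\left(-1\right)^{2}\right)^{2}\right)^{2}\right) + 25020 = \left(17961 + \left(12 + 0 \cdot 1^{2}\right)^{2}\right) + 25020 = \left(17961 + \left(12 + 0 \cdot 1\right)^{2}\right) + 25020 = \left(17961 + \left(12 + 0\right)^{2}\right) + 25020 = \left(17961 + 12^{2}\right) + 25020 = \left(17961 + 144\right) + 25020 = 18105 + 25020 = 43125$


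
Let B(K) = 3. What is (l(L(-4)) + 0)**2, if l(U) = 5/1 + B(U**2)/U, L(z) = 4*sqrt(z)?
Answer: 1591/64 - 15*I/4 ≈ 24.859 - 3.75*I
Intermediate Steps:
l(U) = 5 + 3/U (l(U) = 5/1 + 3/U = 5*1 + 3/U = 5 + 3/U)
(l(L(-4)) + 0)**2 = ((5 + 3/((4*sqrt(-4)))) + 0)**2 = ((5 + 3/((4*(2*I)))) + 0)**2 = ((5 + 3/((8*I))) + 0)**2 = ((5 + 3*(-I/8)) + 0)**2 = ((5 - 3*I/8) + 0)**2 = (5 - 3*I/8)**2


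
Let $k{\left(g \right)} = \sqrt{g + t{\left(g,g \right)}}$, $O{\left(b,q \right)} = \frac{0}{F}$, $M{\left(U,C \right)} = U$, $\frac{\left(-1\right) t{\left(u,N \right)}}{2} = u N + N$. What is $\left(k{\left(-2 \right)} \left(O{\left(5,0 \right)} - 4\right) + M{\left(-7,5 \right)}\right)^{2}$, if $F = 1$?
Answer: $-47 + 56 i \sqrt{6} \approx -47.0 + 137.17 i$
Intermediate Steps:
$t{\left(u,N \right)} = - 2 N - 2 N u$ ($t{\left(u,N \right)} = - 2 \left(u N + N\right) = - 2 \left(N u + N\right) = - 2 \left(N + N u\right) = - 2 N - 2 N u$)
$O{\left(b,q \right)} = 0$ ($O{\left(b,q \right)} = \frac{0}{1} = 0 \cdot 1 = 0$)
$k{\left(g \right)} = \sqrt{g - 2 g \left(1 + g\right)}$
$\left(k{\left(-2 \right)} \left(O{\left(5,0 \right)} - 4\right) + M{\left(-7,5 \right)}\right)^{2} = \left(\sqrt{- 2 \left(-1 - -4\right)} \left(0 - 4\right) - 7\right)^{2} = \left(\sqrt{- 2 \left(-1 + 4\right)} \left(-4\right) - 7\right)^{2} = \left(\sqrt{\left(-2\right) 3} \left(-4\right) - 7\right)^{2} = \left(\sqrt{-6} \left(-4\right) - 7\right)^{2} = \left(i \sqrt{6} \left(-4\right) - 7\right)^{2} = \left(- 4 i \sqrt{6} - 7\right)^{2} = \left(-7 - 4 i \sqrt{6}\right)^{2}$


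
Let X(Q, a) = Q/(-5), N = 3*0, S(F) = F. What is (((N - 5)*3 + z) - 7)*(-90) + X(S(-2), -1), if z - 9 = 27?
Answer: -6298/5 ≈ -1259.6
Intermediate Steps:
N = 0
z = 36 (z = 9 + 27 = 36)
X(Q, a) = -Q/5 (X(Q, a) = Q*(-⅕) = -Q/5)
(((N - 5)*3 + z) - 7)*(-90) + X(S(-2), -1) = (((0 - 5)*3 + 36) - 7)*(-90) - ⅕*(-2) = ((-5*3 + 36) - 7)*(-90) + ⅖ = ((-15 + 36) - 7)*(-90) + ⅖ = (21 - 7)*(-90) + ⅖ = 14*(-90) + ⅖ = -1260 + ⅖ = -6298/5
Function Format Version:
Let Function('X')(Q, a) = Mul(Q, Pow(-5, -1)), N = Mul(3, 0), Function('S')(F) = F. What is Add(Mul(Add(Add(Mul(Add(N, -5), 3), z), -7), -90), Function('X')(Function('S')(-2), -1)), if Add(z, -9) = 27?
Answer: Rational(-6298, 5) ≈ -1259.6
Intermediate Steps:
N = 0
z = 36 (z = Add(9, 27) = 36)
Function('X')(Q, a) = Mul(Rational(-1, 5), Q) (Function('X')(Q, a) = Mul(Q, Rational(-1, 5)) = Mul(Rational(-1, 5), Q))
Add(Mul(Add(Add(Mul(Add(N, -5), 3), z), -7), -90), Function('X')(Function('S')(-2), -1)) = Add(Mul(Add(Add(Mul(Add(0, -5), 3), 36), -7), -90), Mul(Rational(-1, 5), -2)) = Add(Mul(Add(Add(Mul(-5, 3), 36), -7), -90), Rational(2, 5)) = Add(Mul(Add(Add(-15, 36), -7), -90), Rational(2, 5)) = Add(Mul(Add(21, -7), -90), Rational(2, 5)) = Add(Mul(14, -90), Rational(2, 5)) = Add(-1260, Rational(2, 5)) = Rational(-6298, 5)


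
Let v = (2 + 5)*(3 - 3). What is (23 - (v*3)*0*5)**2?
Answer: 529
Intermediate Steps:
v = 0 (v = 7*0 = 0)
(23 - (v*3)*0*5)**2 = (23 - (0*3)*0*5)**2 = (23 - 0*0*5)**2 = (23 - 0*5)**2 = (23 - 1*0)**2 = (23 + 0)**2 = 23**2 = 529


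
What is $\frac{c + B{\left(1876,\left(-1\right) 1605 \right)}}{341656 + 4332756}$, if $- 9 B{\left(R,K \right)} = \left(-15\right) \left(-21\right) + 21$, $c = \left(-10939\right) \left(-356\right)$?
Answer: $\frac{2920685}{3505809} \approx 0.8331$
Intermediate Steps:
$c = 3894284$
$B{\left(R,K \right)} = - \frac{112}{3}$ ($B{\left(R,K \right)} = - \frac{\left(-15\right) \left(-21\right) + 21}{9} = - \frac{315 + 21}{9} = \left(- \frac{1}{9}\right) 336 = - \frac{112}{3}$)
$\frac{c + B{\left(1876,\left(-1\right) 1605 \right)}}{341656 + 4332756} = \frac{3894284 - \frac{112}{3}}{341656 + 4332756} = \frac{11682740}{3 \cdot 4674412} = \frac{11682740}{3} \cdot \frac{1}{4674412} = \frac{2920685}{3505809}$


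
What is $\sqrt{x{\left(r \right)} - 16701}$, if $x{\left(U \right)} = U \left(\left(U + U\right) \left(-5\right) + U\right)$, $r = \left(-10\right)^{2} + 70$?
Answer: $7 i \sqrt{5649} \approx 526.12 i$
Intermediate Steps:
$r = 170$ ($r = 100 + 70 = 170$)
$x{\left(U \right)} = - 9 U^{2}$ ($x{\left(U \right)} = U \left(2 U \left(-5\right) + U\right) = U \left(- 10 U + U\right) = U \left(- 9 U\right) = - 9 U^{2}$)
$\sqrt{x{\left(r \right)} - 16701} = \sqrt{- 9 \cdot 170^{2} - 16701} = \sqrt{\left(-9\right) 28900 - 16701} = \sqrt{-260100 - 16701} = \sqrt{-276801} = 7 i \sqrt{5649}$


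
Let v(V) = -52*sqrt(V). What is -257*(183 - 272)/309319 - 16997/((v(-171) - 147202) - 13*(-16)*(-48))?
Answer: 695774217472269/3821311611616310 - 662883*I*sqrt(19)/6176975245 ≈ 0.18208 - 0.00046778*I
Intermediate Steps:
-257*(183 - 272)/309319 - 16997/((v(-171) - 147202) - 13*(-16)*(-48)) = -257*(183 - 272)/309319 - 16997/((-156*I*sqrt(19) - 147202) - 13*(-16)*(-48)) = -257*(-89)*(1/309319) - 16997/((-156*I*sqrt(19) - 147202) + 208*(-48)) = 22873*(1/309319) - 16997/((-156*I*sqrt(19) - 147202) - 9984) = 22873/309319 - 16997/((-147202 - 156*I*sqrt(19)) - 9984) = 22873/309319 - 16997/(-157186 - 156*I*sqrt(19))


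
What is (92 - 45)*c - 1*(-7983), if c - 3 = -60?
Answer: 5304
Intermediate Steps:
c = -57 (c = 3 - 60 = -57)
(92 - 45)*c - 1*(-7983) = (92 - 45)*(-57) - 1*(-7983) = 47*(-57) + 7983 = -2679 + 7983 = 5304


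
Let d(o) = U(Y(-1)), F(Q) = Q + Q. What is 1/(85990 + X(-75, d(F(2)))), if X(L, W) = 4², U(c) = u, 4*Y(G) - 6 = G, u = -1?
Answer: 1/86006 ≈ 1.1627e-5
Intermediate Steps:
F(Q) = 2*Q
Y(G) = 3/2 + G/4
U(c) = -1
d(o) = -1
X(L, W) = 16
1/(85990 + X(-75, d(F(2)))) = 1/(85990 + 16) = 1/86006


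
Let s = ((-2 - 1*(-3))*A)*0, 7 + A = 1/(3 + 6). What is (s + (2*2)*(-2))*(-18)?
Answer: 144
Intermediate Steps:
A = -62/9 (A = -7 + 1/(3 + 6) = -7 + 1/9 = -7 + ⅑ = -62/9 ≈ -6.8889)
s = 0 (s = ((-2 - 1*(-3))*(-62/9))*0 = ((-2 + 3)*(-62/9))*0 = (1*(-62/9))*0 = -62/9*0 = 0)
(s + (2*2)*(-2))*(-18) = (0 + (2*2)*(-2))*(-18) = (0 + 4*(-2))*(-18) = (0 - 8)*(-18) = -8*(-18) = 144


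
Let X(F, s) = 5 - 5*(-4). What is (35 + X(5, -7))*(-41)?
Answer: -2460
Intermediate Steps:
X(F, s) = 25 (X(F, s) = 5 - 1*(-20) = 5 + 20 = 25)
(35 + X(5, -7))*(-41) = (35 + 25)*(-41) = 60*(-41) = -2460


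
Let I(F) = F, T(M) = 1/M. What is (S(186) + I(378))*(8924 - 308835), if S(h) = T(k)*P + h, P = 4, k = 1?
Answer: -170349448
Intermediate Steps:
T(M) = 1/M
S(h) = 4 + h (S(h) = 4/1 + h = 1*4 + h = 4 + h)
(S(186) + I(378))*(8924 - 308835) = ((4 + 186) + 378)*(8924 - 308835) = (190 + 378)*(-299911) = 568*(-299911) = -170349448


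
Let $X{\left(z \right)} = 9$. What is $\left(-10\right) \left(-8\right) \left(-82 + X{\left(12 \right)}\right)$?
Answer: $-5840$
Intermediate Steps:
$\left(-10\right) \left(-8\right) \left(-82 + X{\left(12 \right)}\right) = \left(-10\right) \left(-8\right) \left(-82 + 9\right) = 80 \left(-73\right) = -5840$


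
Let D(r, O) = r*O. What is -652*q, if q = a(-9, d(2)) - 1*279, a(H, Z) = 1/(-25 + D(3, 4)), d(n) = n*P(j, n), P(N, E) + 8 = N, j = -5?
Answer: 2365456/13 ≈ 1.8196e+5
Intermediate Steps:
D(r, O) = O*r
P(N, E) = -8 + N
d(n) = -13*n (d(n) = n*(-8 - 5) = n*(-13) = -13*n)
a(H, Z) = -1/13 (a(H, Z) = 1/(-25 + 4*3) = 1/(-25 + 12) = 1/(-13) = -1/13)
q = -3628/13 (q = -1/13 - 1*279 = -1/13 - 279 = -3628/13 ≈ -279.08)
-652*q = -652*(-3628/13) = 2365456/13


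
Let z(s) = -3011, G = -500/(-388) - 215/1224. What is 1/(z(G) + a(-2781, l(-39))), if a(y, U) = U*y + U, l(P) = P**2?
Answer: -1/4231391 ≈ -2.3633e-7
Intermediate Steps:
G = 132145/118728 (G = -500*(-1/388) - 215*1/1224 = 125/97 - 215/1224 = 132145/118728 ≈ 1.1130)
a(y, U) = U + U*y
1/(z(G) + a(-2781, l(-39))) = 1/(-3011 + (-39)**2*(1 - 2781)) = 1/(-3011 + 1521*(-2780)) = 1/(-3011 - 4228380) = 1/(-4231391) = -1/4231391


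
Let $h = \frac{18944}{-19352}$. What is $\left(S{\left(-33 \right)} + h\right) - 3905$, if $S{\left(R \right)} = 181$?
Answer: $- \frac{9010724}{2419} \approx -3725.0$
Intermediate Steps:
$h = - \frac{2368}{2419}$ ($h = 18944 \left(- \frac{1}{19352}\right) = - \frac{2368}{2419} \approx -0.97892$)
$\left(S{\left(-33 \right)} + h\right) - 3905 = \left(181 - \frac{2368}{2419}\right) - 3905 = \frac{435471}{2419} - 3905 = - \frac{9010724}{2419}$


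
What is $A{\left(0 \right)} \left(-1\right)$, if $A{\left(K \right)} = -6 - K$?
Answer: $6$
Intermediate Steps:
$A{\left(0 \right)} \left(-1\right) = \left(-6 - 0\right) \left(-1\right) = \left(-6 + 0\right) \left(-1\right) = \left(-6\right) \left(-1\right) = 6$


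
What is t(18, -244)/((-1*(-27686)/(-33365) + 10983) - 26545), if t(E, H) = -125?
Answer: 4170625/519253816 ≈ 0.0080320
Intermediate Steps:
t(18, -244)/((-1*(-27686)/(-33365) + 10983) - 26545) = -125/((-1*(-27686)/(-33365) + 10983) - 26545) = -125/((27686*(-1/33365) + 10983) - 26545) = -125/((-27686/33365 + 10983) - 26545) = -125/(366420109/33365 - 26545) = -125/(-519253816/33365) = -125*(-33365/519253816) = 4170625/519253816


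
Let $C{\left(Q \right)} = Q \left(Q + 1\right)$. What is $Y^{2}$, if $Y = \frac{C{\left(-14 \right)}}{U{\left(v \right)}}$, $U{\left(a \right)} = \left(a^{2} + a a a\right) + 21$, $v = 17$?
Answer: $\frac{33124}{27279729} \approx 0.0012142$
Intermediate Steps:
$C{\left(Q \right)} = Q \left(1 + Q\right)$
$U{\left(a \right)} = 21 + a^{2} + a^{3}$ ($U{\left(a \right)} = \left(a^{2} + a^{2} a\right) + 21 = \left(a^{2} + a^{3}\right) + 21 = 21 + a^{2} + a^{3}$)
$Y = \frac{182}{5223}$ ($Y = \frac{\left(-14\right) \left(1 - 14\right)}{21 + 17^{2} + 17^{3}} = \frac{\left(-14\right) \left(-13\right)}{21 + 289 + 4913} = \frac{182}{5223} \approx 0.034846$)
$Y^{2} = \left(\frac{182}{5223}\right)^{2} = \frac{33124}{27279729}$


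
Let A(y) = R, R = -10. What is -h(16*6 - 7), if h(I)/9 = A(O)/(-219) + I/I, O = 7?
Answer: -687/73 ≈ -9.4110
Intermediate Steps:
A(y) = -10
h(I) = 687/73 (h(I) = 9*(-10/(-219) + I/I) = 9*(-10*(-1/219) + 1) = 9*(10/219 + 1) = 9*(229/219) = 687/73)
-h(16*6 - 7) = -1*687/73 = -687/73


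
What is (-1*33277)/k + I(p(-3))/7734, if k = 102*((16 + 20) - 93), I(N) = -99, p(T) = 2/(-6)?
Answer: 21399061/3747123 ≈ 5.7108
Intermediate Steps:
p(T) = -⅓ (p(T) = 2*(-⅙) = -⅓)
k = -5814 (k = 102*(36 - 93) = 102*(-57) = -5814)
(-1*33277)/k + I(p(-3))/7734 = -1*33277/(-5814) - 99/7734 = -33277*(-1/5814) - 99*1/7734 = 33277/5814 - 33/2578 = 21399061/3747123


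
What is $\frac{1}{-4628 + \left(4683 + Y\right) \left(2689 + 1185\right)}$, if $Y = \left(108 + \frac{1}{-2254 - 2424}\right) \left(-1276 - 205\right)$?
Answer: $- \frac{2339}{1406908526985} \approx -1.6625 \cdot 10^{-9}$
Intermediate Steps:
$Y = - \frac{748235263}{4678}$ ($Y = \left(108 + \frac{1}{-4678}\right) \left(-1481\right) = \left(108 - \frac{1}{4678}\right) \left(-1481\right) = \frac{505223}{4678} \left(-1481\right) = - \frac{748235263}{4678} \approx -1.5995 \cdot 10^{5}$)
$\frac{1}{-4628 + \left(4683 + Y\right) \left(2689 + 1185\right)} = \frac{1}{-4628 + \left(4683 - \frac{748235263}{4678}\right) \left(2689 + 1185\right)} = \frac{1}{-4628 - \frac{1406897702093}{2339}} = \frac{1}{- \frac{1406908526985}{2339}} = - \frac{2339}{1406908526985}$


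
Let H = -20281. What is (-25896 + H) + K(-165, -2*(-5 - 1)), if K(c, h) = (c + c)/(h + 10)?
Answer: -46192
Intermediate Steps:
K(c, h) = 2*c/(10 + h) (K(c, h) = (2*c)/(10 + h) = 2*c/(10 + h))
(-25896 + H) + K(-165, -2*(-5 - 1)) = (-25896 - 20281) + 2*(-165)/(10 - 2*(-5 - 1)) = -46177 + 2*(-165)/(10 - 2*(-6)) = -46177 + 2*(-165)/(10 + 12) = -46177 + 2*(-165)/22 = -46177 + 2*(-165)*(1/22) = -46177 - 15 = -46192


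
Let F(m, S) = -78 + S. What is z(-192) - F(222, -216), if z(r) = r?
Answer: 102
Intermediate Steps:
z(-192) - F(222, -216) = -192 - (-78 - 216) = -192 - 1*(-294) = -192 + 294 = 102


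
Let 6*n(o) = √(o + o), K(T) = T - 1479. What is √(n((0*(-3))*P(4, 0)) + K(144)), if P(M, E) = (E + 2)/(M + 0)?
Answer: I*√1335 ≈ 36.538*I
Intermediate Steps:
P(M, E) = (2 + E)/M
K(T) = -1479 + T
n(o) = √2*√o/6 (n(o) = √(o + o)/6 = √(2*o)/6 = (√2*√o)/6 = √2*√o/6)
√(n((0*(-3))*P(4, 0)) + K(144)) = √(√2*√((0*(-3))*((2 + 0)/4))/6 + (-1479 + 144)) = √(√2*√(0*((¼)*2))/6 - 1335) = √(√2*√(0*(½))/6 - 1335) = √(√2*√0/6 - 1335) = √((⅙)*√2*0 - 1335) = √(0 - 1335) = √(-1335) = I*√1335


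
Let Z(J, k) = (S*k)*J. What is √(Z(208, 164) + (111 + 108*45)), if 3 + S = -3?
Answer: 3*I*√22189 ≈ 446.88*I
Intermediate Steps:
S = -6 (S = -3 - 3 = -6)
Z(J, k) = -6*J*k (Z(J, k) = (-6*k)*J = -6*J*k)
√(Z(208, 164) + (111 + 108*45)) = √(-6*208*164 + (111 + 108*45)) = √(-204672 + (111 + 4860)) = √(-204672 + 4971) = √(-199701) = 3*I*√22189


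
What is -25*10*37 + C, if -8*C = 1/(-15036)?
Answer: -1112663999/120288 ≈ -9250.0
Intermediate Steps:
C = 1/120288 (C = -⅛/(-15036) = -⅛*(-1/15036) = 1/120288 ≈ 8.3134e-6)
-25*10*37 + C = -25*10*37 + 1/120288 = -250*37 + 1/120288 = -9250 + 1/120288 = -1112663999/120288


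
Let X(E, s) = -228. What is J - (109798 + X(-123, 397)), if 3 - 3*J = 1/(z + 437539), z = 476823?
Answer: -300557189935/2743086 ≈ -1.0957e+5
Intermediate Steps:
J = 2743085/2743086 (J = 1 - 1/(3*(476823 + 437539)) = 1 - ⅓/914362 = 1 - ⅓*1/914362 = 1 - 1/2743086 = 2743085/2743086 ≈ 1.0000)
J - (109798 + X(-123, 397)) = 2743085/2743086 - (109798 - 228) = 2743085/2743086 - 1*109570 = 2743085/2743086 - 109570 = -300557189935/2743086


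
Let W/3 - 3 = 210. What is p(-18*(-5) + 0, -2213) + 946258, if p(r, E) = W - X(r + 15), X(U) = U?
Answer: 946792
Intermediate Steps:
W = 639 (W = 9 + 3*210 = 9 + 630 = 639)
p(r, E) = 624 - r (p(r, E) = 639 - (r + 15) = 639 - (15 + r) = 639 + (-15 - r) = 624 - r)
p(-18*(-5) + 0, -2213) + 946258 = (624 - (-18*(-5) + 0)) + 946258 = (624 - (90 + 0)) + 946258 = (624 - 1*90) + 946258 = (624 - 90) + 946258 = 534 + 946258 = 946792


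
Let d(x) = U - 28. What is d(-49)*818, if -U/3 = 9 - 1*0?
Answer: -44990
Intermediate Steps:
U = -27 (U = -3*(9 - 1*0) = -3*(9 + 0) = -3*9 = -27)
d(x) = -55 (d(x) = -27 - 28 = -55)
d(-49)*818 = -55*818 = -44990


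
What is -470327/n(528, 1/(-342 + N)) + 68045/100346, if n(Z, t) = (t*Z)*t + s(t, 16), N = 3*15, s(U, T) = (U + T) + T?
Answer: -962958565001/65525938 ≈ -14696.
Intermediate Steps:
s(U, T) = U + 2*T (s(U, T) = (T + U) + T = U + 2*T)
N = 45
n(Z, t) = 32 + t + Z*t**2 (n(Z, t) = (t*Z)*t + (t + 2*16) = (Z*t)*t + (t + 32) = Z*t**2 + (32 + t) = 32 + t + Z*t**2)
-470327/n(528, 1/(-342 + N)) + 68045/100346 = -470327/(32 + 1/(-342 + 45) + 528*(1/(-342 + 45))**2) + 68045/100346 = -470327/(32 + 1/(-297) + 528*(1/(-297))**2) + 68045*(1/100346) = -470327/(32 - 1/297 + 528*(-1/297)**2) + 68045/100346 = -470327/(32 - 1/297 + 528*(1/88209)) + 68045/100346 = -470327/(32 - 1/297 + 16/2673) + 68045/100346 = -470327/85543/2673 + 68045/100346 = -470327*2673/85543 + 68045/100346 = -1257184071/85543 + 68045/100346 = -962958565001/65525938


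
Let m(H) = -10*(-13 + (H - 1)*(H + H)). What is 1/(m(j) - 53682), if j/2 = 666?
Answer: -1/35511392 ≈ -2.8160e-8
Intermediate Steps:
j = 1332 (j = 2*666 = 1332)
m(H) = 130 - 20*H*(-1 + H) (m(H) = -10*(-13 + (-1 + H)*(2*H)) = -10*(-13 + 2*H*(-1 + H)) = 130 - 20*H*(-1 + H))
1/(m(j) - 53682) = 1/((130 - 20*1332² + 20*1332) - 53682) = 1/((130 - 20*1774224 + 26640) - 53682) = 1/((130 - 35484480 + 26640) - 53682) = 1/(-35457710 - 53682) = 1/(-35511392) = -1/35511392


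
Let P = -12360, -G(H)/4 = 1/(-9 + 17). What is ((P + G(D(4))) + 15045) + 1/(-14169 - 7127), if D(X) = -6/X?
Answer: 57169111/21296 ≈ 2684.5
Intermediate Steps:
G(H) = -½ (G(H) = -4/(-9 + 17) = -4/8 = -4*⅛ = -½)
((P + G(D(4))) + 15045) + 1/(-14169 - 7127) = ((-12360 - ½) + 15045) + 1/(-14169 - 7127) = (-24721/2 + 15045) + 1/(-21296) = 5369/2 - 1/21296 = 57169111/21296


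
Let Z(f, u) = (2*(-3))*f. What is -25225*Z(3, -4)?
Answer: 454050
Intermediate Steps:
Z(f, u) = -6*f
-25225*Z(3, -4) = -(-151350)*3 = -25225*(-18) = 454050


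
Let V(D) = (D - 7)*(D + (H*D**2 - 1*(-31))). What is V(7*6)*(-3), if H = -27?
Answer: 4993275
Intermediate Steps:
V(D) = (-7 + D)*(31 + D - 27*D**2) (V(D) = (D - 7)*(D + (-27*D**2 - 1*(-31))) = (-7 + D)*(D + (-27*D**2 + 31)) = (-7 + D)*(D + (31 - 27*D**2)) = (-7 + D)*(31 + D - 27*D**2))
V(7*6)*(-3) = (-217 - 27*(7*6)**3 + 24*(7*6) + 190*(7*6)**2)*(-3) = (-217 - 27*42**3 + 24*42 + 190*42**2)*(-3) = (-217 - 27*74088 + 1008 + 190*1764)*(-3) = (-217 - 2000376 + 1008 + 335160)*(-3) = -1664425*(-3) = 4993275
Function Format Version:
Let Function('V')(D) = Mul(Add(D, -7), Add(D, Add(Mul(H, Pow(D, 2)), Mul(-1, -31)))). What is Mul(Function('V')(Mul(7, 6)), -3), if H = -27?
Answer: 4993275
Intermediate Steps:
Function('V')(D) = Mul(Add(-7, D), Add(31, D, Mul(-27, Pow(D, 2)))) (Function('V')(D) = Mul(Add(D, -7), Add(D, Add(Mul(-27, Pow(D, 2)), Mul(-1, -31)))) = Mul(Add(-7, D), Add(D, Add(Mul(-27, Pow(D, 2)), 31))) = Mul(Add(-7, D), Add(D, Add(31, Mul(-27, Pow(D, 2))))) = Mul(Add(-7, D), Add(31, D, Mul(-27, Pow(D, 2)))))
Mul(Function('V')(Mul(7, 6)), -3) = Mul(Add(-217, Mul(-27, Pow(Mul(7, 6), 3)), Mul(24, Mul(7, 6)), Mul(190, Pow(Mul(7, 6), 2))), -3) = Mul(Add(-217, Mul(-27, Pow(42, 3)), Mul(24, 42), Mul(190, Pow(42, 2))), -3) = Mul(Add(-217, Mul(-27, 74088), 1008, Mul(190, 1764)), -3) = Mul(Add(-217, -2000376, 1008, 335160), -3) = Mul(-1664425, -3) = 4993275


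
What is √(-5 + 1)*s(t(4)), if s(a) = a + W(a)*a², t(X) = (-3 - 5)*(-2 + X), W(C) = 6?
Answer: 3040*I ≈ 3040.0*I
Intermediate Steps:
t(X) = 16 - 8*X (t(X) = -8*(-2 + X) = 16 - 8*X)
s(a) = a + 6*a²
√(-5 + 1)*s(t(4)) = √(-5 + 1)*((16 - 8*4)*(1 + 6*(16 - 8*4))) = √(-4)*((16 - 32)*(1 + 6*(16 - 32))) = (2*I)*(-16*(1 + 6*(-16))) = (2*I)*(-16*(1 - 96)) = (2*I)*(-16*(-95)) = (2*I)*1520 = 3040*I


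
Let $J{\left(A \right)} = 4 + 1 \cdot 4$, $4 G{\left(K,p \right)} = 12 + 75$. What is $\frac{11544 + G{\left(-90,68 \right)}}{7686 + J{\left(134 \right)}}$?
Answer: $\frac{46263}{30776} \approx 1.5032$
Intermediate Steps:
$G{\left(K,p \right)} = \frac{87}{4}$ ($G{\left(K,p \right)} = \frac{12 + 75}{4} = \frac{1}{4} \cdot 87 = \frac{87}{4}$)
$J{\left(A \right)} = 8$ ($J{\left(A \right)} = 4 + 4 = 8$)
$\frac{11544 + G{\left(-90,68 \right)}}{7686 + J{\left(134 \right)}} = \frac{11544 + \frac{87}{4}}{7686 + 8} = \frac{46263}{4 \cdot 7694} = \frac{46263}{4} \cdot \frac{1}{7694} = \frac{46263}{30776}$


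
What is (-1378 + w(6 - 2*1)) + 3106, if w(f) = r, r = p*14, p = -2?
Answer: 1700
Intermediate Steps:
r = -28 (r = -2*14 = -28)
w(f) = -28
(-1378 + w(6 - 2*1)) + 3106 = (-1378 - 28) + 3106 = -1406 + 3106 = 1700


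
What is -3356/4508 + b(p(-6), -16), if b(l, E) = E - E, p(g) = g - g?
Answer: -839/1127 ≈ -0.74445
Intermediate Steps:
p(g) = 0
b(l, E) = 0
-3356/4508 + b(p(-6), -16) = -3356/4508 + 0 = -3356*1/4508 + 0 = -839/1127 + 0 = -839/1127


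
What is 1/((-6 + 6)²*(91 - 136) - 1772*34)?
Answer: -1/60248 ≈ -1.6598e-5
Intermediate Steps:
1/((-6 + 6)²*(91 - 136) - 1772*34) = 1/(0²*(-45) - 60248) = 1/(0*(-45) - 60248) = 1/(0 - 60248) = 1/(-60248) = -1/60248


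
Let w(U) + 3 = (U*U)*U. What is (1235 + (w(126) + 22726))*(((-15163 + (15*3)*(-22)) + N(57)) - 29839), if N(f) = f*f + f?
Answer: -86410721124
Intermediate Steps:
w(U) = -3 + U³ (w(U) = -3 + (U*U)*U = -3 + U²*U = -3 + U³)
N(f) = f + f² (N(f) = f² + f = f + f²)
(1235 + (w(126) + 22726))*(((-15163 + (15*3)*(-22)) + N(57)) - 29839) = (1235 + ((-3 + 126³) + 22726))*(((-15163 + (15*3)*(-22)) + 57*(1 + 57)) - 29839) = (1235 + ((-3 + 2000376) + 22726))*(((-15163 + 45*(-22)) + 57*58) - 29839) = (1235 + (2000373 + 22726))*(((-15163 - 990) + 3306) - 29839) = (1235 + 2023099)*((-16153 + 3306) - 29839) = 2024334*(-12847 - 29839) = 2024334*(-42686) = -86410721124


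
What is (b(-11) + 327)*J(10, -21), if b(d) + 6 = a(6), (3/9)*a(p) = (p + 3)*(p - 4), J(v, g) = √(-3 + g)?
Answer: 750*I*√6 ≈ 1837.1*I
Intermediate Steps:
a(p) = 3*(-4 + p)*(3 + p) (a(p) = 3*((p + 3)*(p - 4)) = 3*((3 + p)*(-4 + p)) = 3*((-4 + p)*(3 + p)) = 3*(-4 + p)*(3 + p))
b(d) = 48 (b(d) = -6 + (-36 - 3*6 + 3*6²) = -6 + (-36 - 18 + 3*36) = -6 + (-36 - 18 + 108) = -6 + 54 = 48)
(b(-11) + 327)*J(10, -21) = (48 + 327)*√(-3 - 21) = 375*√(-24) = 375*(2*I*√6) = 750*I*√6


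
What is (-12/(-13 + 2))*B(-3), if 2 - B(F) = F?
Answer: 60/11 ≈ 5.4545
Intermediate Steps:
B(F) = 2 - F
(-12/(-13 + 2))*B(-3) = (-12/(-13 + 2))*(2 - 1*(-3)) = (-12/(-11))*(2 + 3) = -12*(-1/11)*5 = (12/11)*5 = 60/11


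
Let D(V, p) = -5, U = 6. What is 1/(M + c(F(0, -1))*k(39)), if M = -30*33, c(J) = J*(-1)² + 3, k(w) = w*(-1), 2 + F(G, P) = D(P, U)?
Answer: -1/834 ≈ -0.0011990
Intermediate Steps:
F(G, P) = -7 (F(G, P) = -2 - 5 = -7)
k(w) = -w
c(J) = 3 + J (c(J) = J*1 + 3 = J + 3 = 3 + J)
M = -990
1/(M + c(F(0, -1))*k(39)) = 1/(-990 + (3 - 7)*(-1*39)) = 1/(-990 - 4*(-39)) = 1/(-990 + 156) = 1/(-834) = -1/834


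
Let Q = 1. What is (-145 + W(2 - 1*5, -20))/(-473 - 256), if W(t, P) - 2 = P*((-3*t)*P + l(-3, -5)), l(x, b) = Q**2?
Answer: -3437/729 ≈ -4.7147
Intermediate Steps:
l(x, b) = 1 (l(x, b) = 1**2 = 1)
W(t, P) = 2 + P*(1 - 3*P*t) (W(t, P) = 2 + P*((-3*t)*P + 1) = 2 + P*(-3*P*t + 1) = 2 + P*(1 - 3*P*t))
(-145 + W(2 - 1*5, -20))/(-473 - 256) = (-145 + (2 - 20 - 3*(2 - 1*5)*(-20)**2))/(-473 - 256) = (-145 + (2 - 20 - 3*(2 - 5)*400))/(-729) = (-145 + (2 - 20 - 3*(-3)*400))*(-1/729) = (-145 + (2 - 20 + 3600))*(-1/729) = (-145 + 3582)*(-1/729) = 3437*(-1/729) = -3437/729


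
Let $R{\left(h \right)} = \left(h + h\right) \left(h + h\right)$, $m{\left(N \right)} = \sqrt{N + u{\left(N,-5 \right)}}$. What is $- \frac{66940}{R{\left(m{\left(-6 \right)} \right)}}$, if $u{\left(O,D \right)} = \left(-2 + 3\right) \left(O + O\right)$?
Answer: $\frac{16735}{18} \approx 929.72$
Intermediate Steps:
$u{\left(O,D \right)} = 2 O$ ($u{\left(O,D \right)} = 1 \cdot 2 O = 2 O$)
$m{\left(N \right)} = \sqrt{3} \sqrt{N}$ ($m{\left(N \right)} = \sqrt{N + 2 N} = \sqrt{3 N} = \sqrt{3} \sqrt{N}$)
$R{\left(h \right)} = 4 h^{2}$ ($R{\left(h \right)} = 2 h 2 h = 4 h^{2}$)
$- \frac{66940}{R{\left(m{\left(-6 \right)} \right)}} = - \frac{66940}{4 \left(\sqrt{3} \sqrt{-6}\right)^{2}} = - \frac{66940}{4 \left(\sqrt{3} i \sqrt{6}\right)^{2}} = - \frac{66940}{4 \left(3 i \sqrt{2}\right)^{2}} = - \frac{66940}{4 \left(-18\right)} = - \frac{66940}{-72} = \left(-66940\right) \left(- \frac{1}{72}\right) = \frac{16735}{18}$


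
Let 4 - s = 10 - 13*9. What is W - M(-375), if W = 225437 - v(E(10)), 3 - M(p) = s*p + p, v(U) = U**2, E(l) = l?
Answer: 183334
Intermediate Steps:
s = 111 (s = 4 - (10 - 13*9) = 4 - (10 - 117) = 4 - 1*(-107) = 4 + 107 = 111)
M(p) = 3 - 112*p (M(p) = 3 - (111*p + p) = 3 - 112*p)
W = 225337 (W = 225437 - 1*10**2 = 225437 - 1*100 = 225437 - 100 = 225337)
W - M(-375) = 225337 - (3 - 112*(-375)) = 225337 - (3 + 42000) = 225337 - 1*42003 = 225337 - 42003 = 183334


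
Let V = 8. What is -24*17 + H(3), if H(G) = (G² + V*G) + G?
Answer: -372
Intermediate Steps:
H(G) = G² + 9*G (H(G) = (G² + 8*G) + G = G² + 9*G)
-24*17 + H(3) = -24*17 + 3*(9 + 3) = -408 + 3*12 = -408 + 36 = -372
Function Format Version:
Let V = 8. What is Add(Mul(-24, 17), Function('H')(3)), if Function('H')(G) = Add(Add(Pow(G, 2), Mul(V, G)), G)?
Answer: -372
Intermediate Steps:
Function('H')(G) = Add(Pow(G, 2), Mul(9, G)) (Function('H')(G) = Add(Add(Pow(G, 2), Mul(8, G)), G) = Add(Pow(G, 2), Mul(9, G)))
Add(Mul(-24, 17), Function('H')(3)) = Add(Mul(-24, 17), Mul(3, Add(9, 3))) = Add(-408, Mul(3, 12)) = Add(-408, 36) = -372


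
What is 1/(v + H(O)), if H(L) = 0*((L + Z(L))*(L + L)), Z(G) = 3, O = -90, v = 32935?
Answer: 1/32935 ≈ 3.0363e-5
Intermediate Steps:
H(L) = 0 (H(L) = 0*((L + 3)*(L + L)) = 0*((3 + L)*(2*L)) = 0*(2*L*(3 + L)) = 0)
1/(v + H(O)) = 1/(32935 + 0) = 1/32935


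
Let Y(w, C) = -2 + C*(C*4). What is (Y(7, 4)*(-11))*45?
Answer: -30690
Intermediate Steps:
Y(w, C) = -2 + 4*C² (Y(w, C) = -2 + C*(4*C) = -2 + 4*C²)
(Y(7, 4)*(-11))*45 = ((-2 + 4*4²)*(-11))*45 = ((-2 + 4*16)*(-11))*45 = ((-2 + 64)*(-11))*45 = (62*(-11))*45 = -682*45 = -30690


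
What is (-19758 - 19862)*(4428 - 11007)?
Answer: 260659980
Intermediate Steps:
(-19758 - 19862)*(4428 - 11007) = -39620*(-6579) = 260659980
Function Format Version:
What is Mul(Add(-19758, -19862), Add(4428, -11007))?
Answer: 260659980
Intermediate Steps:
Mul(Add(-19758, -19862), Add(4428, -11007)) = Mul(-39620, -6579) = 260659980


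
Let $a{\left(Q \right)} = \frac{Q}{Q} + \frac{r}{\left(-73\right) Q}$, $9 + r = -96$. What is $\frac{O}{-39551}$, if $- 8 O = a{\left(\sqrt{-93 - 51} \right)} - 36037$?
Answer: $- \frac{9009}{79102} - \frac{35 i}{92391136} \approx -0.11389 - 3.7882 \cdot 10^{-7} i$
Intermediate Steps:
$r = -105$ ($r = -9 - 96 = -105$)
$a{\left(Q \right)} = 1 + \frac{105}{73 Q}$ ($a{\left(Q \right)} = \frac{Q}{Q} - \frac{105}{\left(-73\right) Q} = 1 - 105 \left(- \frac{1}{73 Q}\right) = 1 + \frac{105}{73 Q}$)
$O = \frac{36037}{8} + \frac{i \left(\frac{105}{73} + 12 i\right)}{96}$ ($O = - \frac{\frac{\frac{105}{73} + \sqrt{-93 - 51}}{\sqrt{-93 - 51}} - 36037}{8} = - \frac{\frac{\frac{105}{73} + \sqrt{-144}}{\sqrt{-144}} - 36037}{8} = - \frac{\frac{\frac{105}{73} + 12 i}{12 i} - 36037}{8} = - \frac{- \frac{i}{12} \left(\frac{105}{73} + 12 i\right) - 36037}{8} = - \frac{- \frac{i \left(\frac{105}{73} + 12 i\right)}{12} - 36037}{8} = - \frac{-36037 - \frac{i \left(\frac{105}{73} + 12 i\right)}{12}}{8} = \frac{36037}{8} + \frac{i \left(\frac{105}{73} + 12 i\right)}{96} \approx 4504.5 + 0.014983 i$)
$\frac{O}{-39551} = \frac{\frac{9009}{2} + \frac{35 i}{2336}}{-39551} = \left(\frac{9009}{2} + \frac{35 i}{2336}\right) \left(- \frac{1}{39551}\right) = - \frac{9009}{79102} - \frac{35 i}{92391136}$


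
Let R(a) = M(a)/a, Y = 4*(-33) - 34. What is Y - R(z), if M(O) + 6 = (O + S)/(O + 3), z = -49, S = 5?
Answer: -187198/1127 ≈ -166.10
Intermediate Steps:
M(O) = -6 + (5 + O)/(3 + O) (M(O) = -6 + (O + 5)/(O + 3) = -6 + (5 + O)/(3 + O))
Y = -166 (Y = -132 - 34 = -166)
R(a) = (-13 - 5*a)/(a*(3 + a)) (R(a) = ((-13 - 5*a)/(3 + a))/a = (-13 - 5*a)/(a*(3 + a)))
Y - R(z) = -166 - (-13 - 5*(-49))/((-49)*(3 - 49)) = -166 - (-1)*(-13 + 245)/(49*(-46)) = -166 - (-1)*(-1)*232/(49*46) = -166 - 1*116/1127 = -166 - 116/1127 = -187198/1127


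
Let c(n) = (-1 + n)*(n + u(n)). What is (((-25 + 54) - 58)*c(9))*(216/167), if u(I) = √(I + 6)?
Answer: -451008/167 - 50112*√15/167 ≈ -3862.8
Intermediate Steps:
u(I) = √(6 + I)
c(n) = (-1 + n)*(n + √(6 + n))
(((-25 + 54) - 58)*c(9))*(216/167) = (((-25 + 54) - 58)*(9² - 1*9 - √(6 + 9) + 9*√(6 + 9)))*(216/167) = ((29 - 58)*(81 - 9 - √15 + 9*√15))*(216*(1/167)) = -29*(72 + 8*√15)*(216/167) = (-2088 - 232*√15)*(216/167) = -451008/167 - 50112*√15/167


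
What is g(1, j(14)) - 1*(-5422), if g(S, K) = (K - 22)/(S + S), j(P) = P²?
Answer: 5509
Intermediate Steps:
g(S, K) = (-22 + K)/(2*S) (g(S, K) = (-22 + K)/((2*S)) = (-22 + K)*(1/(2*S)) = (-22 + K)/(2*S))
g(1, j(14)) - 1*(-5422) = (½)*(-22 + 14²)/1 - 1*(-5422) = (½)*1*(-22 + 196) + 5422 = (½)*1*174 + 5422 = 87 + 5422 = 5509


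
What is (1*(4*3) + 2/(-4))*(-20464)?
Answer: -235336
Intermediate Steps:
(1*(4*3) + 2/(-4))*(-20464) = (1*12 + 2*(-¼))*(-20464) = (12 - ½)*(-20464) = (23/2)*(-20464) = -235336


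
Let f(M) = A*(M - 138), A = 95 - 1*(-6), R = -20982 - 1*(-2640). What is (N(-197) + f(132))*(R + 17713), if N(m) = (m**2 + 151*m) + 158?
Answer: -5418206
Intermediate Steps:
R = -18342 (R = -20982 + 2640 = -18342)
N(m) = 158 + m**2 + 151*m
A = 101 (A = 95 + 6 = 101)
f(M) = -13938 + 101*M (f(M) = 101*(M - 138) = 101*(-138 + M) = -13938 + 101*M)
(N(-197) + f(132))*(R + 17713) = ((158 + (-197)**2 + 151*(-197)) + (-13938 + 101*132))*(-18342 + 17713) = ((158 + 38809 - 29747) + (-13938 + 13332))*(-629) = (9220 - 606)*(-629) = 8614*(-629) = -5418206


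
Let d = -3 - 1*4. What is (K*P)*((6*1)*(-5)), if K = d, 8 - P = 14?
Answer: -1260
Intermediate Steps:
d = -7 (d = -3 - 4 = -7)
P = -6 (P = 8 - 1*14 = 8 - 14 = -6)
K = -7
(K*P)*((6*1)*(-5)) = (-7*(-6))*((6*1)*(-5)) = 42*(6*(-5)) = 42*(-30) = -1260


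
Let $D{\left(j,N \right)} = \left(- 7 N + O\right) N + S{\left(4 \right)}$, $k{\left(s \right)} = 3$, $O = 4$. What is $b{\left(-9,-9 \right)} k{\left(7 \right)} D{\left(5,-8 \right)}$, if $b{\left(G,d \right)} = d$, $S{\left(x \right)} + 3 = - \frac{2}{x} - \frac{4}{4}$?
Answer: $\frac{26163}{2} \approx 13082.0$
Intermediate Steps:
$S{\left(x \right)} = -4 - \frac{2}{x}$ ($S{\left(x \right)} = -3 - \left(1 + \frac{2}{x}\right) = -4 - \frac{2}{x}$)
$D{\left(j,N \right)} = - \frac{9}{2} + N \left(4 - 7 N\right)$ ($D{\left(j,N \right)} = \left(- 7 N + 4\right) N - \left(4 + \frac{2}{4}\right) = \left(4 - 7 N\right) N - \frac{9}{2} = N \left(4 - 7 N\right) - \frac{9}{2} = - \frac{9}{2} + N \left(4 - 7 N\right)$)
$b{\left(-9,-9 \right)} k{\left(7 \right)} D{\left(5,-8 \right)} = \left(-9\right) 3 \left(- \frac{9}{2} - 7 \left(-8\right)^{2} + 4 \left(-8\right)\right) = - 27 \left(- \frac{9}{2} - 448 - 32\right) = \left(-27\right) \left(- \frac{969}{2}\right) = \frac{26163}{2}$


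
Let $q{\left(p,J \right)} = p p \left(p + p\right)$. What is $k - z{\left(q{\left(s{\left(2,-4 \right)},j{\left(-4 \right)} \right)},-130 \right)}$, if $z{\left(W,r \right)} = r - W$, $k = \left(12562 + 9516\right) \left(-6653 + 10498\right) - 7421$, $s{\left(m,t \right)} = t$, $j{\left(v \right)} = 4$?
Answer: $84882491$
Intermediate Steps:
$k = 84882489$ ($k = 22078 \cdot 3845 - 7421 = 84889910 - 7421 = 84882489$)
$q{\left(p,J \right)} = 2 p^{3}$ ($q{\left(p,J \right)} = p^{2} \cdot 2 p = 2 p^{3}$)
$k - z{\left(q{\left(s{\left(2,-4 \right)},j{\left(-4 \right)} \right)},-130 \right)} = 84882489 - \left(-130 - 2 \left(-4\right)^{3}\right) = 84882489 - \left(-130 - 2 \left(-64\right)\right) = 84882489 - \left(-130 - -128\right) = 84882489 - \left(-130 + 128\right) = 84882489 - -2 = 84882489 + 2 = 84882491$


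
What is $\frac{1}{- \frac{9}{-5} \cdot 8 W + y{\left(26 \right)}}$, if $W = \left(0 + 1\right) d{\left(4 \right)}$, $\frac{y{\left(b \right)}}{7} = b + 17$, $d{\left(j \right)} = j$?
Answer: $\frac{5}{1793} \approx 0.0027886$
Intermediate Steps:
$y{\left(b \right)} = 119 + 7 b$ ($y{\left(b \right)} = 7 \left(b + 17\right) = 7 \left(17 + b\right) = 119 + 7 b$)
$W = 4$ ($W = \left(0 + 1\right) 4 = 1 \cdot 4 = 4$)
$\frac{1}{- \frac{9}{-5} \cdot 8 W + y{\left(26 \right)}} = \frac{1}{- \frac{9}{-5} \cdot 8 \cdot 4 + \left(119 + 7 \cdot 26\right)} = \frac{1}{\left(-9\right) \left(- \frac{1}{5}\right) 8 \cdot 4 + \left(119 + 182\right)} = \frac{1}{\frac{9}{5} \cdot 8 \cdot 4 + 301} = \frac{1}{\frac{72}{5} \cdot 4 + 301} = \frac{1}{\frac{288}{5} + 301} = \frac{1}{\frac{1793}{5}} = \frac{5}{1793}$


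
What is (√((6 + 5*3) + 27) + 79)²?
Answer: 6289 + 632*√3 ≈ 7383.7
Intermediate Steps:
(√((6 + 5*3) + 27) + 79)² = (√((6 + 15) + 27) + 79)² = (√(21 + 27) + 79)² = (√48 + 79)² = (4*√3 + 79)² = (79 + 4*√3)²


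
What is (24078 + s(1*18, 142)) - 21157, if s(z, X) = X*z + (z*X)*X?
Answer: 368429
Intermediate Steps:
s(z, X) = X*z + z*X**2 (s(z, X) = X*z + (X*z)*X = X*z + z*X**2)
(24078 + s(1*18, 142)) - 21157 = (24078 + 142*(1*18)*(1 + 142)) - 21157 = (24078 + 142*18*143) - 21157 = (24078 + 365508) - 21157 = 389586 - 21157 = 368429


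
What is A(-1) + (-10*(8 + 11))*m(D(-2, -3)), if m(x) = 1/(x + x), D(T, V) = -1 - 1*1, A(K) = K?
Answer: 93/2 ≈ 46.500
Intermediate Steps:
D(T, V) = -2 (D(T, V) = -1 - 1 = -2)
m(x) = 1/(2*x)
A(-1) + (-10*(8 + 11))*m(D(-2, -3)) = -1 + (-10*(8 + 11))*((½)/(-2)) = -1 + (-10*19)*((½)*(-½)) = -1 - 190*(-¼) = -1 + 95/2 = 93/2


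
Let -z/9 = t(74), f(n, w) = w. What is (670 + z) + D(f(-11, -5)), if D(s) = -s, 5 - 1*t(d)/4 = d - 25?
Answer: 2259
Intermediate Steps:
t(d) = 120 - 4*d (t(d) = 20 - 4*(d - 25) = 20 - 4*(-25 + d) = 20 + (100 - 4*d) = 120 - 4*d)
z = 1584 (z = -9*(120 - 4*74) = -9*(120 - 296) = -9*(-176) = 1584)
(670 + z) + D(f(-11, -5)) = (670 + 1584) - 1*(-5) = 2254 + 5 = 2259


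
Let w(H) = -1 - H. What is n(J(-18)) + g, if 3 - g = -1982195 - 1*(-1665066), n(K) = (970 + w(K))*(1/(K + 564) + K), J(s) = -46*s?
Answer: 201320367/464 ≈ 4.3388e+5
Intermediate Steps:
n(K) = (969 - K)*(K + 1/(564 + K)) (n(K) = (970 + (-1 - K))*(1/(K + 564) + K) = (969 - K)*(1/(564 + K) + K) = (969 - K)*(K + 1/(564 + K)))
g = 317132 (g = 3 - (-1982195 - 1*(-1665066)) = 3 - (-1982195 + 1665066) = 3 - 1*(-317129) = 3 + 317129 = 317132)
n(J(-18)) + g = (969 - (-46*(-18))³ + 405*(-46*(-18))² + 546515*(-46*(-18)))/(564 - 46*(-18)) + 317132 = (969 - 1*828³ + 405*828² + 546515*828)/(564 + 828) + 317132 = (969 - 1*567663552 + 405*685584 + 452514420)/1392 + 317132 = (969 - 567663552 + 277661520 + 452514420)/1392 + 317132 = (1/1392)*162513357 + 317132 = 54171119/464 + 317132 = 201320367/464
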